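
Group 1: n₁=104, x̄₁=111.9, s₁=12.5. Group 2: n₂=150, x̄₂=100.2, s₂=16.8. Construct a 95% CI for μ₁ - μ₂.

Difference = 11.7. SE = √(12.5²/104 + 16.8²/150) = 1.84. CI = (8.09, 15.31)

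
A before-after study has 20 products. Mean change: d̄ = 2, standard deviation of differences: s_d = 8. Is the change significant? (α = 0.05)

t = d̄/(s_d/√n) = 2/(8/√20) = 1.118. df = 19, critical t = ±2.093. Fail to reject H₀.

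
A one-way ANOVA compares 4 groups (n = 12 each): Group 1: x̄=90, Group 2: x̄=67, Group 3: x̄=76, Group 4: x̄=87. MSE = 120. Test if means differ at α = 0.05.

Grand mean = 80.0. SS_between = 4008.0, MS_between = 1336.0. F = 11.133, F_crit ≈ 2.816. Reject H₀.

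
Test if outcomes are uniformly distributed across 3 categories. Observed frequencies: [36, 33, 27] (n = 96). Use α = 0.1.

Expected = 32 each. χ² = Σ(O-E)²/E = 1.312. df = 2, critical value = 4.605. Fail to reject H₀.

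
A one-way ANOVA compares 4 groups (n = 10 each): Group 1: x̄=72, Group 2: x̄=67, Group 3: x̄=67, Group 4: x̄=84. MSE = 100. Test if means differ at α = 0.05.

Grand mean = 72.5. SS_between = 1930.0, MS_between = 643.33. F = 6.433, F_crit ≈ 2.866. Reject H₀.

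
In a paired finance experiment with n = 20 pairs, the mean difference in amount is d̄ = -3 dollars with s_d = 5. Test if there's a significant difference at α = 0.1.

t = d̄/(s_d/√n) = -3/(5/√20) = -2.683. df = 19, critical t = ±1.729. Reject H₀.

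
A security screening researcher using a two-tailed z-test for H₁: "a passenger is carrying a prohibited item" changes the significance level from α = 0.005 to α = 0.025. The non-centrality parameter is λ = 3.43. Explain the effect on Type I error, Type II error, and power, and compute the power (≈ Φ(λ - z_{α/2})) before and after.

Increasing α from 0.005 to 0.025:
• Type I error rate increases (α is the Type I rate by definition).
• Critical value moves from z_{α/2} = 2.807 to 2.241, so power = Φ(λ - z_{α/2}) goes from Φ(3.43 - 2.807) = 0.733 to Φ(3.43 - 2.241) = 0.883.
• Type II error rate β = 1 - power therefore decreases (0.267 → 0.117).
Appropriate when false negatives are costly — here, letting a prohibited item through — security breach.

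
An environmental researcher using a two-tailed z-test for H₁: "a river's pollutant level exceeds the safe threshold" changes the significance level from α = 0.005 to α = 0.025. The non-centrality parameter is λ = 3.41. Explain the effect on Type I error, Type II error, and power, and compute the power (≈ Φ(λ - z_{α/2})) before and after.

Increasing α from 0.005 to 0.025:
• Type I error rate increases (α is the Type I rate by definition).
• Critical value moves from z_{α/2} = 2.807 to 2.241, so power = Φ(λ - z_{α/2}) goes from Φ(3.41 - 2.807) = 0.727 to Φ(3.41 - 2.241) = 0.879.
• Type II error rate β = 1 - power therefore decreases (0.273 → 0.121).
Appropriate when false negatives are costly — here, allowing unsafe pollution to continue.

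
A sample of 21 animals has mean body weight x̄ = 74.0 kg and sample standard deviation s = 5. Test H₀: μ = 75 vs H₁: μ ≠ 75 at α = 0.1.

t = (x̄ - μ₀)/(s/√n) = (74.0 - 75)/(5/√21) = -0.917. df = 20, critical t = ±1.725. Fail to reject H₀.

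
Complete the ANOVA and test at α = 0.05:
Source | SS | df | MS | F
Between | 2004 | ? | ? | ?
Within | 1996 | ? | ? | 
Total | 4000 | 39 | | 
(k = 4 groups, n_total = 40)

df_between = 3, df_within = 36. MS_between = 668.0, MS_within = 55.44. F = 12.048, F_crit ≈ 2.866. Reject H₀.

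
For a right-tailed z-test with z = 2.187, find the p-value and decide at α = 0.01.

p = P(Z > 2.187) = 1 - Φ(2.187) ≈ 0.0144. Since p ≥ 0.01, fail to reject H₀ (not significant) at α = 0.01.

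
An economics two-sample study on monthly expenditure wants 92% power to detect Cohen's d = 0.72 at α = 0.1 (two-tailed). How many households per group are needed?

z_{α/2} = 1.645, z_β = Φ⁻¹(0.92) = 1.405. For medium effect (d = 0.72): n per group = 2(z_{α/2} + z_β)²/d² = 2(1.645 + 1.405)²/0.72² = 35.9 → 36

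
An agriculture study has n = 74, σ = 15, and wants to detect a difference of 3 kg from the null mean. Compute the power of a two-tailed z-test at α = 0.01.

SE = σ/√n = 15/√74 = 1.744. Non-centrality λ = d/SE = 3/1.744 = 1.72. Power ≈ Φ(λ - z_{α/2}) = Φ(1.72 - 2.576) = Φ(-0.856) = 0.196.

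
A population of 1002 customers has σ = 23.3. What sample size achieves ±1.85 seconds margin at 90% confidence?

Without FPC: n₀ = (1.645×23.3/1.85)² = 429.24. With FPC: n = n₀N/(n₀+N-1) = 300.7 → n = 301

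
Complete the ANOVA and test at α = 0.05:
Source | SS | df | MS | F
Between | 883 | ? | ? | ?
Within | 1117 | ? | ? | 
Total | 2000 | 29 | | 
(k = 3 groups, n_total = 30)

df_between = 2, df_within = 27. MS_between = 441.5, MS_within = 41.37. F = 10.672, F_crit ≈ 3.354. Reject H₀.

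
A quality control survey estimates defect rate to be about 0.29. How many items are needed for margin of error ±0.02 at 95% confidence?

n = z²p(1-p)/E² = 1.96²×0.29×0.71/0.02² = 1977.5 → n = 1978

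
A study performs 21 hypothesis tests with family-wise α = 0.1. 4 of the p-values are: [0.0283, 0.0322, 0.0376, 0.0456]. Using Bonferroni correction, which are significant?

Bonferroni α = 0.1/21 = 0.00476. None of the given p-values are significant.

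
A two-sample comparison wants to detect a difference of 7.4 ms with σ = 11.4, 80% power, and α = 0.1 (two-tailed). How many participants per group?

n per group = 2(z_α/2 + z_β)²σ²/d² = 2×(1.645 + 0.84)²×11.4²/7.4² = 29.3 → n = 30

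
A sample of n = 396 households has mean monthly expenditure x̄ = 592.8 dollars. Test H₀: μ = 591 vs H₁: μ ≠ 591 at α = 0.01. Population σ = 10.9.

z = (x̄ - μ₀)/(σ/√n) = (592.8 - 591)/(10.9/√396) = 3.286. Critical value: ±2.576. Since |3.286| > 2.576, Reject H₀.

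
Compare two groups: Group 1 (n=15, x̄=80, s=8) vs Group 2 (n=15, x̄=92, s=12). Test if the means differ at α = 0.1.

Pooled sp = 10.2. t = -3.223, df = 28. Critical t = ±1.701. Reject H₀.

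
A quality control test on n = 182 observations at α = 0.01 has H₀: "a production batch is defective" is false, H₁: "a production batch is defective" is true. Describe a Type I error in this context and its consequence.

Type I error: rejecting H₀ when it is true — concluding that a production batch is defective when in fact it is not. Consequence: scrapping a good batch — wasted material and cost for no reason.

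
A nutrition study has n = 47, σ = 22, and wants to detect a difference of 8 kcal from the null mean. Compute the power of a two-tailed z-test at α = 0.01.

SE = σ/√n = 22/√47 = 3.209. Non-centrality λ = d/SE = 8/3.209 = 2.493. Power ≈ Φ(λ - z_{α/2}) = Φ(2.493 - 2.576) = Φ(-0.083) = 0.467.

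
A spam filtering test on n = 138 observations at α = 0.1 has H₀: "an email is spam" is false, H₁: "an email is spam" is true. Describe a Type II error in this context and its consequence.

Type II error: failing to reject H₀ when it is false — concluding that an email is spam is not supported when in fact it is. Consequence: a spam email lands in the inbox.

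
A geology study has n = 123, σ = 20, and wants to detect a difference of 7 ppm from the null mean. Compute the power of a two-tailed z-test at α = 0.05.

SE = σ/√n = 20/√123 = 1.803. Non-centrality λ = d/SE = 7/1.803 = 3.882. Power ≈ Φ(λ - z_{α/2}) = Φ(3.882 - 1.96) = Φ(1.922) = 0.973.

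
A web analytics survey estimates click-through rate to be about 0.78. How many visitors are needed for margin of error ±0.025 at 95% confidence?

n = z²p(1-p)/E² = 1.96²×0.78×0.22/0.025² = 1054.7 → n = 1055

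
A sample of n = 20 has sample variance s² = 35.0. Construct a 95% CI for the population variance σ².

df = 19. χ²_{0.025} = 32.852, χ²_{0.975} = 8.907. CI for σ² = ((n-1)s²/χ²_{α/2}, (n-1)s²/χ²_{1-α/2}) = (19·35.0/32.852, 19·35.0/8.907) = (20.24, 74.66)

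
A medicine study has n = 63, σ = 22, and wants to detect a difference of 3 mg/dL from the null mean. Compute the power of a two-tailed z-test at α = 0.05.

SE = σ/√n = 22/√63 = 2.772. Non-centrality λ = d/SE = 3/2.772 = 1.082. Power ≈ Φ(λ - z_{α/2}) = Φ(1.082 - 1.96) = Φ(-0.878) = 0.19.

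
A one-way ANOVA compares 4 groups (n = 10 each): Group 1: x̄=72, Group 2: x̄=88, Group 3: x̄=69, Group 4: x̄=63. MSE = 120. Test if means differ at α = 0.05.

Grand mean = 73.0. SS_between = 3420.0, MS_between = 1140.0. F = 9.5, F_crit ≈ 2.866. Reject H₀.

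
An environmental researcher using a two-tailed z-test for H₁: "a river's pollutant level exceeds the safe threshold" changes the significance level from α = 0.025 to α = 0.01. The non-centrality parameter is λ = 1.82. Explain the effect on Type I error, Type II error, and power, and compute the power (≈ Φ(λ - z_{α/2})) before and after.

Decreasing α from 0.025 to 0.01:
• Type I error rate decreases (α is the Type I rate by definition).
• Critical value moves from z_{α/2} = 2.241 to 2.576, so power = Φ(λ - z_{α/2}) goes from Φ(1.82 - 2.241) = 0.337 to Φ(1.82 - 2.576) = 0.225.
• Type II error rate β = 1 - power therefore increases (0.663 → 0.775).
Appropriate when false positives are costly — here, shutting down a compliant factory unnecessarily.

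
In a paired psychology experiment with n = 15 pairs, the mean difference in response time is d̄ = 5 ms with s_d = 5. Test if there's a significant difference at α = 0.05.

t = d̄/(s_d/√n) = 5/(5/√15) = 3.873. df = 14, critical t = ±2.145. Reject H₀.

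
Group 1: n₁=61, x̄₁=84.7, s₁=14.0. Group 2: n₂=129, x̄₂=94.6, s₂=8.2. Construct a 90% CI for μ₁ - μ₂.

Difference = -9.9. SE = √(14.0²/61 + 8.2²/129) = 1.932. CI = (-13.08, -6.72)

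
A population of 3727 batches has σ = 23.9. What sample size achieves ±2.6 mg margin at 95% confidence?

Without FPC: n₀ = (1.96×23.9/2.6)² = 324.61. With FPC: n = n₀N/(n₀+N-1) = 298.7 → n = 299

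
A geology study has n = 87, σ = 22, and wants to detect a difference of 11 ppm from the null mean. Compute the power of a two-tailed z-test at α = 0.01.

SE = σ/√n = 22/√87 = 2.359. Non-centrality λ = d/SE = 11/2.359 = 4.664. Power ≈ Φ(λ - z_{α/2}) = Φ(4.664 - 2.576) = Φ(2.088) = 0.982.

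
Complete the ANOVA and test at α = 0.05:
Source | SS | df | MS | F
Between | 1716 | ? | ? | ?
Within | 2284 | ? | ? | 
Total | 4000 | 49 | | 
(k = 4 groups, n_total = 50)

df_between = 3, df_within = 46. MS_between = 572.0, MS_within = 49.65. F = 11.52, F_crit ≈ 2.807. Reject H₀.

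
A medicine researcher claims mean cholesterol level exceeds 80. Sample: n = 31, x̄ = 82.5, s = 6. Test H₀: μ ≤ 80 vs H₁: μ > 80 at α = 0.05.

t = (82.5 - 80)/(6/√31) = 2.32, df = 30. Critical t = 1.697. Reject H₀.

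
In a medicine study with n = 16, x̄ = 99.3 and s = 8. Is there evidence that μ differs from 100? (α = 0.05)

t = (x̄ - μ₀)/(s/√n) = (99.3 - 100)/(8/√16) = -0.35. df = 15, critical t = ±2.131. Fail to reject H₀.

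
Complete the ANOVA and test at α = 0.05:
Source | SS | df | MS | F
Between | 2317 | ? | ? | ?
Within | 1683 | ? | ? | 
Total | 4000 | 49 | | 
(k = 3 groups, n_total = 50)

df_between = 2, df_within = 47. MS_between = 1158.5, MS_within = 35.81. F = 32.353, F_crit ≈ 3.195. Reject H₀.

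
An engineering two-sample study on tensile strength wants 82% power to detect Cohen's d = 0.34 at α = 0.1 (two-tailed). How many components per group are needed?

z_{α/2} = 1.645, z_β = Φ⁻¹(0.82) = 0.915. For small effect (d = 0.34): n per group = 2(z_{α/2} + z_β)²/d² = 2(1.645 + 0.915)²/0.34² = 113.4 → 114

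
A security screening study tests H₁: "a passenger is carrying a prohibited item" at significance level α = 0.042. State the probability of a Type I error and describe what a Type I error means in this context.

P(Type I error) = α = 0.042. A Type I error is rejecting H₀ when H₀ is actually true (false positive) — here, concluding that a passenger is carrying a prohibited item when in fact this is not the case. Consequence: detaining an innocent passenger — delay and inconvenience.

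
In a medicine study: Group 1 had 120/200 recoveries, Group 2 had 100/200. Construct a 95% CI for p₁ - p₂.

p̂₁ = 0.6, p̂₂ = 0.5. Difference = 0.1. CI = (0.003, 0.197)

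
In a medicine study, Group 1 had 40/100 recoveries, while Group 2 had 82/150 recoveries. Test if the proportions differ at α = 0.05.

p̂₁ = 0.4, p̂₂ = 0.547, pooled p̂ = 0.488. z = -2.273. Critical: ±1.96. Reject H₀.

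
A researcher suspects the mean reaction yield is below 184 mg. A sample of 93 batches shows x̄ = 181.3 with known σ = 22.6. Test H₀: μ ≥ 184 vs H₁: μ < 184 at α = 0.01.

z = -1.152. Critical value: -2.33. Fail to reject H₀.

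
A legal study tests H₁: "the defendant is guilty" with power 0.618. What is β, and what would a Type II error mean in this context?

β = 1 - power = 1 - 0.618 = 0.382. A Type II error is failing to reject H₀ when H₀ is false (false negative) — here, failing to conclude that the defendant is guilty when in fact it is true. Consequence: acquitting a guilty person.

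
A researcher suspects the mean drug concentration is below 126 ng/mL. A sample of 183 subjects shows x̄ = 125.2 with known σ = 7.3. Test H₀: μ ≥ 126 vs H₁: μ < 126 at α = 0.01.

z = -1.482. Critical value: -2.33. Fail to reject H₀.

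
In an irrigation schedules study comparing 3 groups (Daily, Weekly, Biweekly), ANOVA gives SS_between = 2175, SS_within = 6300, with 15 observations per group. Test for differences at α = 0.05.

df_between = 2, df_within = 42. F = MS_between/MS_within = 1087.5/150.0 = 7.25. F_crit ≈ 3.22. Reject H₀. At least one mean differs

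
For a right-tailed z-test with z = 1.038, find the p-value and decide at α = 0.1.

p = P(Z > 1.038) = 1 - Φ(1.038) ≈ 0.1496. Since p ≥ 0.1, fail to reject H₀ (not significant) at α = 0.1.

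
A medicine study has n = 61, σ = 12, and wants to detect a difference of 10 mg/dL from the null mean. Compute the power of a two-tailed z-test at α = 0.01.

SE = σ/√n = 12/√61 = 1.536. Non-centrality λ = d/SE = 10/1.536 = 6.509. Power ≈ Φ(λ - z_{α/2}) = Φ(6.509 - 2.576) = Φ(3.933) = 1.0.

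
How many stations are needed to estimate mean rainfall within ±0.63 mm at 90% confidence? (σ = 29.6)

n = (z*σ/E)² = (1.645×29.6/0.63)² = 5973.6 → n = 5974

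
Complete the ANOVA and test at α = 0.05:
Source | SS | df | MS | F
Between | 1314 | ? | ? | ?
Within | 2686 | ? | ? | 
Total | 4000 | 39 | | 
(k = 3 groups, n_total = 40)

df_between = 2, df_within = 37. MS_between = 657.0, MS_within = 72.59. F = 9.05, F_crit ≈ 3.252. Reject H₀.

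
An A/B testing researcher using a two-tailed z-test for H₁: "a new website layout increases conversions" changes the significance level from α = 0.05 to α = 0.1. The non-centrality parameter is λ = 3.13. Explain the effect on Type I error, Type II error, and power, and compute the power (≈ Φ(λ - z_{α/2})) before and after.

Increasing α from 0.05 to 0.1:
• Type I error rate increases (α is the Type I rate by definition).
• Critical value moves from z_{α/2} = 1.96 to 1.645, so power = Φ(λ - z_{α/2}) goes from Φ(3.13 - 1.96) = 0.879 to Φ(3.13 - 1.645) = 0.931.
• Type II error rate β = 1 - power therefore decreases (0.121 → 0.069).
Appropriate when false negatives are costly — here, discarding a layout that would have improved conversions — lost revenue.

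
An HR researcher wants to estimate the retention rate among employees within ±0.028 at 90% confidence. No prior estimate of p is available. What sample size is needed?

Conservative approach: use p = 0.5 (maximizes p(1-p) = 0.25). n = z²(0.25)/E² = 1.645²×0.25/0.028² = 862.9 → n = 863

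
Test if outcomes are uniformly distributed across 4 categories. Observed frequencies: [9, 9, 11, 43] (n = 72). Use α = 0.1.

Expected = 18 each. χ² = Σ(O-E)²/E = 46.444. df = 3, critical value = 6.251. Reject H₀.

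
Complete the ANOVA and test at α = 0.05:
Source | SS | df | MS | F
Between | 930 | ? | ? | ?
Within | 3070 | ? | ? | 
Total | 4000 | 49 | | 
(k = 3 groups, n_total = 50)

df_between = 2, df_within = 47. MS_between = 465.0, MS_within = 65.32. F = 7.119, F_crit ≈ 3.195. Reject H₀.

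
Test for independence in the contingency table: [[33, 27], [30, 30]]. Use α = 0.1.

χ² = 0.301. df = 1, critical = 2.706. Fail to reject H₀. No evidence of dependence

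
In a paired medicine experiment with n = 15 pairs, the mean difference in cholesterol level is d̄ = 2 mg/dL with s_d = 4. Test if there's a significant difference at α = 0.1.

t = d̄/(s_d/√n) = 2/(4/√15) = 1.936. df = 14, critical t = ±1.761. Reject H₀.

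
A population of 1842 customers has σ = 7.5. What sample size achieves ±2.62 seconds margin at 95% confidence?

Without FPC: n₀ = (1.96×7.5/2.62)² = 31.48. With FPC: n = n₀N/(n₀+N-1) = 31.0 → n = 31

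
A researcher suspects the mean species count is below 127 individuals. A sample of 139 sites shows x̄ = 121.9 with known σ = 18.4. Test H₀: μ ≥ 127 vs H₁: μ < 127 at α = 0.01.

z = -3.268. Critical value: -2.33. Reject H₀.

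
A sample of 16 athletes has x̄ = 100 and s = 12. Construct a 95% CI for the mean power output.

CI = x̄ ± t*(s/√n) = 100 ± 2.131(12/√16) = (93.61, 106.39)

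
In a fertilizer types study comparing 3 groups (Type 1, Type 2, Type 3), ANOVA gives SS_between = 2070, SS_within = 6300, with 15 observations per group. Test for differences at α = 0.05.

df_between = 2, df_within = 42. F = MS_between/MS_within = 1035.0/150.0 = 6.9. F_crit ≈ 3.22. Reject H₀. At least one mean differs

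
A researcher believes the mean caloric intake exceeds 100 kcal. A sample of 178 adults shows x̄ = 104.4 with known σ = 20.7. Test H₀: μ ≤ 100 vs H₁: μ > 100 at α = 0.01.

z = 2.836. Critical value: 2.33. Reject H₀.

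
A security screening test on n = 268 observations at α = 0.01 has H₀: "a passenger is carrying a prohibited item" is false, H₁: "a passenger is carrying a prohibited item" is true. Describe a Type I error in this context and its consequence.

Type I error: rejecting H₀ when it is true — concluding that a passenger is carrying a prohibited item when in fact it is not. Consequence: detaining an innocent passenger — delay and inconvenience.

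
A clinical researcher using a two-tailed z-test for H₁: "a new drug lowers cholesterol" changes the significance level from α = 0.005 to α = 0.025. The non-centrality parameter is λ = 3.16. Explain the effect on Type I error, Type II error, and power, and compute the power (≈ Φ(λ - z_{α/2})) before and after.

Increasing α from 0.005 to 0.025:
• Type I error rate increases (α is the Type I rate by definition).
• Critical value moves from z_{α/2} = 2.807 to 2.241, so power = Φ(λ - z_{α/2}) goes from Φ(3.16 - 2.807) = 0.638 to Φ(3.16 - 2.241) = 0.821.
• Type II error rate β = 1 - power therefore decreases (0.362 → 0.179).
Appropriate when false negatives are costly — here, shelving an effective drug — patients miss out on a treatment that would have helped.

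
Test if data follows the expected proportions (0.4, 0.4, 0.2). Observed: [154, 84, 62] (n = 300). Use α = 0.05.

Expected: [120.0, 120.0, 60.0]. χ² = 20.5. df = 2, critical = 5.991. Reject H₀.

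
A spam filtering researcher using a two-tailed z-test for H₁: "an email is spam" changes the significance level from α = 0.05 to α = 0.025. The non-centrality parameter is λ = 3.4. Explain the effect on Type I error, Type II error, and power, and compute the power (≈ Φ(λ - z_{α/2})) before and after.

Decreasing α from 0.05 to 0.025:
• Type I error rate decreases (α is the Type I rate by definition).
• Critical value moves from z_{α/2} = 1.96 to 2.241, so power = Φ(λ - z_{α/2}) goes from Φ(3.4 - 1.96) = 0.925 to Φ(3.4 - 2.241) = 0.877.
• Type II error rate β = 1 - power therefore increases (0.075 → 0.123).
Appropriate when false positives are costly — here, a legitimate email is sent to the spam folder and the user misses it.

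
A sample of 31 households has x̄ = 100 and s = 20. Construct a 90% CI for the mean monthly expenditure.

CI = x̄ ± t*(s/√n) = 100 ± 1.697(20/√31) = (93.9, 106.1)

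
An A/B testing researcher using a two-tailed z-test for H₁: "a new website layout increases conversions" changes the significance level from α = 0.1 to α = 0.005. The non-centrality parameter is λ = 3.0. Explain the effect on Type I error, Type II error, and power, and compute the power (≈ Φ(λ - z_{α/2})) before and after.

Decreasing α from 0.1 to 0.005:
• Type I error rate decreases (α is the Type I rate by definition).
• Critical value moves from z_{α/2} = 1.645 to 2.807, so power = Φ(λ - z_{α/2}) goes from Φ(3.0 - 1.645) = 0.912 to Φ(3.0 - 2.807) = 0.577.
• Type II error rate β = 1 - power therefore increases (0.088 → 0.423).
Appropriate when false positives are costly — here, rolling out a layout that doesn't actually help — wasted engineering effort.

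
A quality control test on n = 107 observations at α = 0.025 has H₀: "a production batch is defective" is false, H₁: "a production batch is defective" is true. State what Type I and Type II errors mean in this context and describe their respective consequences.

Type I (false positive): concluding that a production batch is defective when it is not — scrapping a good batch — wasted material and cost for no reason. Type II (false negative): failing to conclude that a production batch is defective when it is — shipping a defective batch — faulty products reach customers. Which is costlier depends on domain priorities and is a judgement call rather than a statistical fact.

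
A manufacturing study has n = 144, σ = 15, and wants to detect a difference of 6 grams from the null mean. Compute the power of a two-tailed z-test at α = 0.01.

SE = σ/√n = 15/√144 = 1.25. Non-centrality λ = d/SE = 6/1.25 = 4.8. Power ≈ Φ(λ - z_{α/2}) = Φ(4.8 - 2.576) = Φ(2.224) = 0.987.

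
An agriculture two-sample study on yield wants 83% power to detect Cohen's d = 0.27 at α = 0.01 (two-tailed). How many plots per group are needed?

z_{α/2} = 2.576, z_β = Φ⁻¹(0.83) = 0.954. For small effect (d = 0.27): n per group = 2(z_{α/2} + z_β)²/d² = 2(2.576 + 0.954)²/0.27² = 341.9 → 342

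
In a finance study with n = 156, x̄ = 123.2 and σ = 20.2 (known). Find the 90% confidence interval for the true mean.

CI = x̄ ± z*(σ/√n) = 123.2 ± 1.645(20.2/√156) = 123.2 ± 2.66 = (120.54, 125.86)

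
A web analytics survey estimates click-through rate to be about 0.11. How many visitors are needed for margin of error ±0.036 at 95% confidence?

n = z²p(1-p)/E² = 1.96²×0.11×0.89/0.036² = 290.2 → n = 291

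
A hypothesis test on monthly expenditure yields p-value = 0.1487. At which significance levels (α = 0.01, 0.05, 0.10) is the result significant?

p = 0.1487. Not significant at any of the given levels.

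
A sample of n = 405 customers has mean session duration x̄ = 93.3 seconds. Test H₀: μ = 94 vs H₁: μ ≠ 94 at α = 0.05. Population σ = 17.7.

z = (x̄ - μ₀)/(σ/√n) = (93.3 - 94)/(17.7/√405) = -0.796. Critical value: ±1.96. Since |-0.796| ≤ 1.96, Fail to reject H₀.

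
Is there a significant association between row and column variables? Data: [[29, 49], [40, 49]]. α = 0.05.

χ² = 1.034. df = 1, critical = 3.841. Fail to reject H₀. No evidence of dependence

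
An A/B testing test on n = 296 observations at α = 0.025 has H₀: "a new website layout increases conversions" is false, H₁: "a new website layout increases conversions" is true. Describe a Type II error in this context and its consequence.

Type II error: failing to reject H₀ when it is false — concluding that a new website layout increases conversions is not supported when in fact it is. Consequence: discarding a layout that would have improved conversions — lost revenue.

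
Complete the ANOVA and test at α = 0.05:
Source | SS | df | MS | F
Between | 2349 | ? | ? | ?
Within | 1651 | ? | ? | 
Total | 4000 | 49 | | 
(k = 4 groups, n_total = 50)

df_between = 3, df_within = 46. MS_between = 783.0, MS_within = 35.89. F = 21.816, F_crit ≈ 2.807. Reject H₀.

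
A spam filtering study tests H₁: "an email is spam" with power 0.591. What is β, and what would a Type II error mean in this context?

β = 1 - power = 1 - 0.591 = 0.409. A Type II error is failing to reject H₀ when H₀ is false (false negative) — here, failing to conclude that an email is spam when in fact it is true. Consequence: a spam email lands in the inbox.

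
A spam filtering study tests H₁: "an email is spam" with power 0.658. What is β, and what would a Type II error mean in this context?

β = 1 - power = 1 - 0.658 = 0.342. A Type II error is failing to reject H₀ when H₀ is false (false negative) — here, failing to conclude that an email is spam when in fact it is true. Consequence: a spam email lands in the inbox.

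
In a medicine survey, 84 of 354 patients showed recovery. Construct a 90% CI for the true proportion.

p̂ = 0.237. CI = p̂ ± z*√(p̂(1-p̂)/n) = (0.2, 0.274)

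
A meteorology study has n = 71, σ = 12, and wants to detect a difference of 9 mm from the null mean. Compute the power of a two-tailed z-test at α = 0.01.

SE = σ/√n = 12/√71 = 1.424. Non-centrality λ = d/SE = 9/1.424 = 6.32. Power ≈ Φ(λ - z_{α/2}) = Φ(6.32 - 2.576) = Φ(3.744) = 1.0.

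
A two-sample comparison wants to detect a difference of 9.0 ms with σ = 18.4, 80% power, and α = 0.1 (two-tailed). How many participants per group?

n per group = 2(z_α/2 + z_β)²σ²/d² = 2×(1.645 + 0.84)²×18.4²/9.0² = 51.6 → n = 52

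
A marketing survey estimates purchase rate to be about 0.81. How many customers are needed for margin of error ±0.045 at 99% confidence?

n = z²p(1-p)/E² = 2.576²×0.81×0.19/0.045² = 504.3 → n = 505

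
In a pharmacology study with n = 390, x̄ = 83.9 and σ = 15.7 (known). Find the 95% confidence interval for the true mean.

CI = x̄ ± z*(σ/√n) = 83.9 ± 1.96(15.7/√390) = 83.9 ± 1.56 = (82.34, 85.46)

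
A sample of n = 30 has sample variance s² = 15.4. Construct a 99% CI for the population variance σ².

df = 29. χ²_{0.005} = 52.336, χ²_{0.995} = 13.121. CI for σ² = ((n-1)s²/χ²_{α/2}, (n-1)s²/χ²_{1-α/2}) = (29·15.4/52.336, 29·15.4/13.121) = (8.53, 34.04)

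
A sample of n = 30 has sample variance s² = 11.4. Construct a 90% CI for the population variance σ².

df = 29. χ²_{0.05} = 42.557, χ²_{0.95} = 17.708. CI for σ² = ((n-1)s²/χ²_{α/2}, (n-1)s²/χ²_{1-α/2}) = (29·11.4/42.557, 29·11.4/17.708) = (7.77, 18.67)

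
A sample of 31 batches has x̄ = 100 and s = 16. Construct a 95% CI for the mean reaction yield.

CI = x̄ ± t*(s/√n) = 100 ± 2.042(16/√31) = (94.13, 105.87)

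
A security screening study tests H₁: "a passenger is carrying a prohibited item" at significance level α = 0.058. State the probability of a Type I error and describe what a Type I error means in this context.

P(Type I error) = α = 0.058. A Type I error is rejecting H₀ when H₀ is actually true (false positive) — here, concluding that a passenger is carrying a prohibited item when in fact this is not the case. Consequence: detaining an innocent passenger — delay and inconvenience.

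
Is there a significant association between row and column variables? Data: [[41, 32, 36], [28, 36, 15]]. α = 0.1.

χ² = 6.715. df = 2, critical = 4.605. Reject H₀. Variables are dependent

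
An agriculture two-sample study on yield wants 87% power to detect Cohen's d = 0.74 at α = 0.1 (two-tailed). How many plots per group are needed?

z_{α/2} = 1.645, z_β = Φ⁻¹(0.87) = 1.126. For medium effect (d = 0.74): n per group = 2(z_{α/2} + z_β)²/d² = 2(1.645 + 1.126)²/0.74² = 28.04 → 29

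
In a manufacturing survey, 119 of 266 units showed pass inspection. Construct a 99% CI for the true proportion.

p̂ = 0.447. CI = p̂ ± z*√(p̂(1-p̂)/n) = (0.369, 0.526)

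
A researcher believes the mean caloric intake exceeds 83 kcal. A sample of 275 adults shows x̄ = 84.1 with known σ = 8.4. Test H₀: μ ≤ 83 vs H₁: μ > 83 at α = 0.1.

z = 2.172. Critical value: 1.28. Reject H₀.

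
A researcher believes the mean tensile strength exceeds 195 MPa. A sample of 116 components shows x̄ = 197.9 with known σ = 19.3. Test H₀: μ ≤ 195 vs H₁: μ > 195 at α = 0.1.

z = 1.618. Critical value: 1.28. Reject H₀.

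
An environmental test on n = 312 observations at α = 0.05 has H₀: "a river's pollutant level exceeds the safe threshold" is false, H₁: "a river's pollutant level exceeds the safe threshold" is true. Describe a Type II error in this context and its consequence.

Type II error: failing to reject H₀ when it is false — concluding that a river's pollutant level exceeds the safe threshold is not supported when in fact it is. Consequence: allowing unsafe pollution to continue.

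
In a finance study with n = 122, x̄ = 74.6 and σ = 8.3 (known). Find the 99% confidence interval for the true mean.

CI = x̄ ± z*(σ/√n) = 74.6 ± 2.576(8.3/√122) = 74.6 ± 1.94 = (72.66, 76.54)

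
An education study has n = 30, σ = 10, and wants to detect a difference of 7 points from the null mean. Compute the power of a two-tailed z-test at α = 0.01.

SE = σ/√n = 10/√30 = 1.826. Non-centrality λ = d/SE = 7/1.826 = 3.834. Power ≈ Φ(λ - z_{α/2}) = Φ(3.834 - 2.576) = Φ(1.258) = 0.896.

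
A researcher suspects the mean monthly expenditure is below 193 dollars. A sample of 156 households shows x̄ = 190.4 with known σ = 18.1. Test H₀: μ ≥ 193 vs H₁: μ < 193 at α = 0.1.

z = -1.794. Critical value: -1.28. Reject H₀.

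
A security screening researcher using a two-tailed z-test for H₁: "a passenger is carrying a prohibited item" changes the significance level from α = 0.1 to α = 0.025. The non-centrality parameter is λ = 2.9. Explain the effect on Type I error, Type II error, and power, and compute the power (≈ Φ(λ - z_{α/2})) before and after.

Decreasing α from 0.1 to 0.025:
• Type I error rate decreases (α is the Type I rate by definition).
• Critical value moves from z_{α/2} = 1.645 to 2.241, so power = Φ(λ - z_{α/2}) goes from Φ(2.9 - 1.645) = 0.895 to Φ(2.9 - 2.241) = 0.745.
• Type II error rate β = 1 - power therefore increases (0.105 → 0.255).
Appropriate when false positives are costly — here, detaining an innocent passenger — delay and inconvenience.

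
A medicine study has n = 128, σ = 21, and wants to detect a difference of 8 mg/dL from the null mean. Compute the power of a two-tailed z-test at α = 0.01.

SE = σ/√n = 21/√128 = 1.856. Non-centrality λ = d/SE = 8/1.856 = 4.31. Power ≈ Φ(λ - z_{α/2}) = Φ(4.31 - 2.576) = Φ(1.734) = 0.959.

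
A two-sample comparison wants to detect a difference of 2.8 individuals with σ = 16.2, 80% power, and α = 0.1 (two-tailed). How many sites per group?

n per group = 2(z_α/2 + z_β)²σ²/d² = 2×(1.645 + 0.84)²×16.2²/2.8² = 413.4 → n = 414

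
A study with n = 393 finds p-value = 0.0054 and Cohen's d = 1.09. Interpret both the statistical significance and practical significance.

Statistically significant (p = 0.0054 < 0.05). Cohen's d = 1.09 indicates a large effect size. Both statistical and practical significance should be considered.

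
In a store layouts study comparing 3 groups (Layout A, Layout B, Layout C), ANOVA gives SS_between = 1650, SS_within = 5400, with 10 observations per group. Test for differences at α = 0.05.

df_between = 2, df_within = 27. F = MS_between/MS_within = 825.0/200.0 = 4.125. F_crit ≈ 3.354. Reject H₀. At least one mean differs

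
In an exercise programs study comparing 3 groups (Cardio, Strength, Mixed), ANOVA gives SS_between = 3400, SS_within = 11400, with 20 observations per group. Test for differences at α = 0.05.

df_between = 2, df_within = 57. F = MS_between/MS_within = 1700.0/200.0 = 8.5. F_crit ≈ 3.159. Reject H₀. At least one mean differs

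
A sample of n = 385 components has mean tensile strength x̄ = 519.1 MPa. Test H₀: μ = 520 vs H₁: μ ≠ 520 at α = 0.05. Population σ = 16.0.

z = (x̄ - μ₀)/(σ/√n) = (519.1 - 520)/(16.0/√385) = -1.104. Critical value: ±1.96. Since |-1.104| ≤ 1.96, Fail to reject H₀.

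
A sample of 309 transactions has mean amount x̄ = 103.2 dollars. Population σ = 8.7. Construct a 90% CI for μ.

CI = x̄ ± z*(σ/√n) = 103.2 ± 1.645(8.7/√309) = 103.2 ± 0.81 = (102.39, 104.01)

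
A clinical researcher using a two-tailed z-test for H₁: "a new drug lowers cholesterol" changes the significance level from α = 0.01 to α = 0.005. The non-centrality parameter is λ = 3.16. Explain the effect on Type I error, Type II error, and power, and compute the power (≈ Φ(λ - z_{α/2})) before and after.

Decreasing α from 0.01 to 0.005:
• Type I error rate decreases (α is the Type I rate by definition).
• Critical value moves from z_{α/2} = 2.576 to 2.807, so power = Φ(λ - z_{α/2}) goes from Φ(3.16 - 2.576) = 0.72 to Φ(3.16 - 2.807) = 0.638.
• Type II error rate β = 1 - power therefore increases (0.28 → 0.362).
Appropriate when false positives are costly — here, approving an ineffective drug — patients take a useless medication and may skip effective alternatives.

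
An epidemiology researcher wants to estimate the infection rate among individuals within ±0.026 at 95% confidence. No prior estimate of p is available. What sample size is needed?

Conservative approach: use p = 0.5 (maximizes p(1-p) = 0.25). n = z²(0.25)/E² = 1.96²×0.25/0.026² = 1420.7 → n = 1421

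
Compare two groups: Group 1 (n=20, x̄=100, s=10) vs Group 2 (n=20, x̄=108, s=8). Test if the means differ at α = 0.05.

Pooled sp = 9.06. t = -2.794, df = 38. Critical t = ±2.024. Reject H₀.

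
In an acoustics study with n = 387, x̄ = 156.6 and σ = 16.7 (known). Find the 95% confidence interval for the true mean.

CI = x̄ ± z*(σ/√n) = 156.6 ± 1.96(16.7/√387) = 156.6 ± 1.66 = (154.94, 158.26)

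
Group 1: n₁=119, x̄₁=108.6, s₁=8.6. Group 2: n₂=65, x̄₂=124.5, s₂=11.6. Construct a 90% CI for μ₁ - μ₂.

Difference = -15.9. SE = √(8.6²/119 + 11.6²/65) = 1.641. CI = (-18.6, -13.2)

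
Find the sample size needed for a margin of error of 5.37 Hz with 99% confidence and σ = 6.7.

n = (z*σ/E)² = (2.576×6.7/5.37)² = 10.3 → n = 11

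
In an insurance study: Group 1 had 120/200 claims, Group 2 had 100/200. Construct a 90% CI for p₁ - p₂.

p̂₁ = 0.6, p̂₂ = 0.5. Difference = 0.1. CI = (0.019, 0.181)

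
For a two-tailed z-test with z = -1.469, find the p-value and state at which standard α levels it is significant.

p = 2·P(Z > |-1.469|) = 2·(1 - Φ(1.469)) ≈ 0.1418. Not significant at any standard level.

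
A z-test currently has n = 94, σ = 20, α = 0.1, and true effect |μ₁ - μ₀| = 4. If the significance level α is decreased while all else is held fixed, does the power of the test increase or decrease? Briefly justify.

Power decreases: a smaller α raises the critical value, so less of the H₁ sampling distribution falls in the rejection region.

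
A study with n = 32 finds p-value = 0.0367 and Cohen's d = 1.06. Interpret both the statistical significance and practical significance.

Statistically significant (p = 0.0367 < 0.05). Cohen's d = 1.06 indicates a large effect size. Both statistical and practical significance should be considered.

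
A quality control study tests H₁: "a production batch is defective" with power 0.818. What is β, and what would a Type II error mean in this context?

β = 1 - power = 1 - 0.818 = 0.182. A Type II error is failing to reject H₀ when H₀ is false (false negative) — here, failing to conclude that a production batch is defective when in fact it is true. Consequence: shipping a defective batch — faulty products reach customers.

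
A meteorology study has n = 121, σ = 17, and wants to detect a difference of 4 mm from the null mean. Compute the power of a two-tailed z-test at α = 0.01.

SE = σ/√n = 17/√121 = 1.545. Non-centrality λ = d/SE = 4/1.545 = 2.588. Power ≈ Φ(λ - z_{α/2}) = Φ(2.588 - 2.576) = Φ(0.012) = 0.505.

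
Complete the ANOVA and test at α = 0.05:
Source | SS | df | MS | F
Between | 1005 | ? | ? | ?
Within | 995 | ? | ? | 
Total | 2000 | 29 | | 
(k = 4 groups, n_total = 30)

df_between = 3, df_within = 26. MS_between = 335.0, MS_within = 38.27. F = 8.754, F_crit ≈ 2.975. Reject H₀.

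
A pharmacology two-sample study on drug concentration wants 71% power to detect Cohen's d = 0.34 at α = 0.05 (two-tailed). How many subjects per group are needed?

z_{α/2} = 1.96, z_β = Φ⁻¹(0.71) = 0.553. For small effect (d = 0.34): n per group = 2(z_{α/2} + z_β)²/d² = 2(1.96 + 0.553)²/0.34² = 109.3 → 110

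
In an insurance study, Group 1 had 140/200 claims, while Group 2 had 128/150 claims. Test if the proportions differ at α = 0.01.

p̂₁ = 0.7, p̂₂ = 0.853, pooled p̂ = 0.766. z = -3.352. Critical: ±2.576. Reject H₀.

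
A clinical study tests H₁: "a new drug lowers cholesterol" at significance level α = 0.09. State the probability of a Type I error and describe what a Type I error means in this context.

P(Type I error) = α = 0.09. A Type I error is rejecting H₀ when H₀ is actually true (false positive) — here, concluding that a new drug lowers cholesterol when in fact this is not the case. Consequence: approving an ineffective drug — patients take a useless medication and may skip effective alternatives.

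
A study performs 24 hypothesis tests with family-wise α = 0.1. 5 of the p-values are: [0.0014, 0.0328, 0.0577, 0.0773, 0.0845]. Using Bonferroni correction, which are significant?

Bonferroni α = 0.1/24 = 0.00417. Significant p-values: [0.0014]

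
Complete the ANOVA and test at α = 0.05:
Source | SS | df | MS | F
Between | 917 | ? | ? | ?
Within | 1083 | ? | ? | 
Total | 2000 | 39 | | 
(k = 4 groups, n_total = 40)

df_between = 3, df_within = 36. MS_between = 305.67, MS_within = 30.08. F = 10.161, F_crit ≈ 2.866. Reject H₀.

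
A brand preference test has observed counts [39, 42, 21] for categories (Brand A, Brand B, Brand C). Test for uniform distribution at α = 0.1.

Expected = 34 each. χ² = Σ(O-E)²/E = 7.588. df = 2, critical value = 4.605. Reject H₀.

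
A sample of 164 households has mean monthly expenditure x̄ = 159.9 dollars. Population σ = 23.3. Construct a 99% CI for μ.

CI = x̄ ± z*(σ/√n) = 159.9 ± 2.576(23.3/√164) = 159.9 ± 4.69 = (155.21, 164.59)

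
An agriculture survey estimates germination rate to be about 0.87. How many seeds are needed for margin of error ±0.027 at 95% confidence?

n = z²p(1-p)/E² = 1.96²×0.87×0.13/0.027² = 596.001 → n = 597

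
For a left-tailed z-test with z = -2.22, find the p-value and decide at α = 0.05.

p = P(Z < -2.22) = Φ(-2.22) ≈ 0.0132. Since p < 0.05, reject H₀ (significant) at α = 0.05.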